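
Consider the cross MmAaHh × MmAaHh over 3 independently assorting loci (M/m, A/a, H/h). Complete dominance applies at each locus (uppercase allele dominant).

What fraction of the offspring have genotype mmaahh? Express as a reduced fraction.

P(mmaahh) = 1/64

MmAaHh gametes: MAH×1, MAh×1, MaH×1, Mah×1, mAH×1, mAh×1, maH×1, mah×1
MmAaHh gametes: MAH×1, MAh×1, MaH×1, Mah×1, mAH×1, mAh×1, maH×1, mah×1
MmAaHh×MmAaHh grid (8·8=64): MMAAHH=1 MMAAHh=2 MMAAhh=1 MMAaHH=2 MMAaHh=4 MMAahh=2 MMaaHH=1 MMaaHh=2 MMaahh=1 MmAAHH=2 MmAAHh=4 MmAAhh=2 MmAaHH=4 MmAaHh=8 MmAahh=4 MmaaHH=2 MmaaHh=4 Mmaahh=2 mmAAHH=1 mmAAHh=2 mmAAhh=1 mmAaHH=2 mmAaHh=4 mmAahh=2 mmaaHH=1 mmaaHh=2 mmaahh=1
mmaahh hits 1/64; gcd=1; 1÷1/64÷1 = 1/64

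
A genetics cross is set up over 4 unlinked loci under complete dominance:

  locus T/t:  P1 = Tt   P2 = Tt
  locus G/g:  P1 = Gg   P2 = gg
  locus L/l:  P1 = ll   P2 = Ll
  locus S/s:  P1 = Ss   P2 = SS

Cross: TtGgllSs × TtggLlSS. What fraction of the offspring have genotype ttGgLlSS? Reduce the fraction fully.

TtGgllSs gametes: TGlS×2, TGls×2, TglS×2, Tgls×2, tGlS×2, tGls×2, tglS×2, tgls×2
TtggLlSS gametes: TgLS×4, TglS×4, tgLS×4, tglS×4
TtGgllSs×TtggLlSS grid (16·16=256): TTGgLlSS=8 TTGgLlSs=8 TTGgllSS=8 TTGgllSs=8 TTggLlSS=8 TTggLlSs=8 TTggllSS=8 TTggllSs=8 TtGgLlSS=16 TtGgLlSs=16 TtGgllSS=16 TtGgllSs=16 TtggLlSS=16 TtggLlSs=16 TtggllSS=16 TtggllSs=16 ttGgLlSS=8 ttGgLlSs=8 ttGgllSS=8 ttGgllSs=8 ttggLlSS=8 ttggLlSs=8 ttggllSS=8 ttggllSs=8
ttGgLlSS hits 8/256; gcd=8; 8÷8/256÷8 = 1/32

P(ttGgLlSS) = 1/32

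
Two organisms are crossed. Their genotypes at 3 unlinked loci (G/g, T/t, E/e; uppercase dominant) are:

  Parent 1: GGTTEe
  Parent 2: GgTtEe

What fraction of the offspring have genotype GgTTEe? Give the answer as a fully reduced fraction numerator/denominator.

P(GgTTEe) = 1/8

GGTTEe gametes: GTE×4, GTe×4
GgTtEe gametes: GTE×1, GTe×1, GtE×1, Gte×1, gTE×1, gTe×1, gtE×1, gte×1
GGTTEe×GgTtEe grid (8·8=64): GGTTEE=4 GGTTEe=8 GGTTee=4 GGTtEE=4 GGTtEe=8 GGTtee=4 GgTTEE=4 GgTTEe=8 GgTTee=4 GgTtEE=4 GgTtEe=8 GgTtee=4
GgTTEe hits 8/64; gcd=8; 8÷8/64÷8 = 1/8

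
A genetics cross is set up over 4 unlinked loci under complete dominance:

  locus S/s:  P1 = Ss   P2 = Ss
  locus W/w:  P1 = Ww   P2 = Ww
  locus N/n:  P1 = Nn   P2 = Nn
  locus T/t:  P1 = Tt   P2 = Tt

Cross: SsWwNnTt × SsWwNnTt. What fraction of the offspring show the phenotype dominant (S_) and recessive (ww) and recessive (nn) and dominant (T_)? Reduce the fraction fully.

SsWwNnTt gametes: SWNT×1, SWNt×1, SWnT×1, SWnt×1, SwNT×1, SwNt×1, SwnT×1, Swnt×1, sWNT×1, sWNt×1, sWnT×1, sWnt×1, swNT×1, swNt×1, swnT×1, swnt×1
SsWwNnTt gametes: SWNT×1, SWNt×1, SWnT×1, SWnt×1, SwNT×1, SwNt×1, SwnT×1, Swnt×1, sWNT×1, sWNt×1, sWnT×1, sWnt×1, swNT×1, swNt×1, swnT×1, swnt×1
SsWwNnTt×SsWwNnTt grid (16·16=256): SSWWNNTT=1 SSWWNNTt=2 SSWWNNtt=1 SSWWNnTT=2 SSWWNnTt=4 SSWWNntt=2 SSWWnnTT=1 SSWWnnTt=2 SSWWnntt=1 SSWwNNTT=2 SSWwNNTt=4 SSWwNNtt=2 SSWwNnTT=4 SSWwNnTt=8 SSWwNntt=4 SSWwnnTT=2 SSWwnnTt=4 SSWwnntt=2 SSwwNNTT=1 SSwwNNTt=2 SSwwNNtt=1 SSwwNnTT=2 SSwwNnTt=4 SSwwNntt=2 SSwwnnTT=1 SSwwnnTt=2 SSwwnntt=1 SsWWNNTT=2 SsWWNNTt=4 SsWWNNtt=2 SsWWNnTT=4 SsWWNnTt=8 SsWWNntt=4 SsWWnnTT=2 SsWWnnTt=4 SsWWnntt=2 SsWwNNTT=4 SsWwNNTt=8 SsWwNNtt=4 SsWwNnTT=8 SsWwNnTt=16 SsWwNntt=8 SsWwnnTT=4 SsWwnnTt=8 SsWwnntt=4 SswwNNTT=2 SswwNNTt=4 SswwNNtt=2 SswwNnTT=4 SswwNnTt=8 SswwNntt=4 SswwnnTT=2 SswwnnTt=4 Sswwnntt=2 ssWWNNTT=1 ssWWNNTt=2 ssWWNNtt=1 ssWWNnTT=2 ssWWNnTt=4 ssWWNntt=2 ssWWnnTT=1 ssWWnnTt=2 ssWWnntt=1 ssWwNNTT=2 ssWwNNTt=4 ssWwNNtt=2 ssWwNnTT=4 ssWwNnTt=8 ssWwNntt=4 ssWwnnTT=2 ssWwnnTt=4 ssWwnntt=2 sswwNNTT=1 sswwNNTt=2 sswwNNtt=1 sswwNnTT=2 sswwNnTt=4 sswwNntt=2 sswwnnTT=1 sswwnnTt=2 sswwnntt=1
S_ ww nn T_ hits 9/256; gcd=1; 9÷1/256÷1 = 9/256

P(S_ ww nn T_) = 9/256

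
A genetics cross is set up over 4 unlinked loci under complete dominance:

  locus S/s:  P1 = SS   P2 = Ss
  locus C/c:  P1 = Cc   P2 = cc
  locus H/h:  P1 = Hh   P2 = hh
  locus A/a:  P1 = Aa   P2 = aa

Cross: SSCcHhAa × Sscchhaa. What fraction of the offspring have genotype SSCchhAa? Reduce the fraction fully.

P(SSCchhAa) = 1/16

SSCcHhAa gametes: SCHA×2, SCHa×2, SChA×2, SCha×2, ScHA×2, ScHa×2, SchA×2, Scha×2
Sscchhaa gametes: Scha×8, scha×8
SSCcHhAa×Sscchhaa grid (16·16=256): SSCcHhAa=16 SSCcHhaa=16 SSCchhAa=16 SSCchhaa=16 SSccHhAa=16 SSccHhaa=16 SScchhAa=16 SScchhaa=16 SsCcHhAa=16 SsCcHhaa=16 SsCchhAa=16 SsCchhaa=16 SsccHhAa=16 SsccHhaa=16 SscchhAa=16 Sscchhaa=16
SSCchhAa hits 16/256; gcd=16; 16÷16/256÷16 = 1/16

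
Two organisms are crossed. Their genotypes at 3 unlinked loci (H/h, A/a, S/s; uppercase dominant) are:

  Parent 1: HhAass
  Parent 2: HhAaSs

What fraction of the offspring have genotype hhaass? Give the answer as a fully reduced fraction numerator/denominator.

P(hhaass) = 1/32

HhAass gametes: HAs×2, Has×2, hAs×2, has×2
HhAaSs gametes: HAS×1, HAs×1, HaS×1, Has×1, hAS×1, hAs×1, haS×1, has×1
HhAass×HhAaSs grid (8·8=64): HHAASs=2 HHAAss=2 HHAaSs=4 HHAass=4 HHaaSs=2 HHaass=2 HhAASs=4 HhAAss=4 HhAaSs=8 HhAass=8 HhaaSs=4 Hhaass=4 hhAASs=2 hhAAss=2 hhAaSs=4 hhAass=4 hhaaSs=2 hhaass=2
hhaass hits 2/64; gcd=2; 2÷2/64÷2 = 1/32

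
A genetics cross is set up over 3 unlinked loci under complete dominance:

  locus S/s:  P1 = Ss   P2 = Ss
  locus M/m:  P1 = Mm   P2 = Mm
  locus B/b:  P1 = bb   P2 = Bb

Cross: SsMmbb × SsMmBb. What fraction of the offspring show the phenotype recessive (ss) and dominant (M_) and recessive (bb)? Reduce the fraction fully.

SsMmbb gametes: SMb×2, Smb×2, sMb×2, smb×2
SsMmBb gametes: SMB×1, SMb×1, SmB×1, Smb×1, sMB×1, sMb×1, smB×1, smb×1
SsMmbb×SsMmBb grid (8·8=64): SSMMBb=2 SSMMbb=2 SSMmBb=4 SSMmbb=4 SSmmBb=2 SSmmbb=2 SsMMBb=4 SsMMbb=4 SsMmBb=8 SsMmbb=8 SsmmBb=4 Ssmmbb=4 ssMMBb=2 ssMMbb=2 ssMmBb=4 ssMmbb=4 ssmmBb=2 ssmmbb=2
ss M_ bb hits 6/64; gcd=2; 6÷2/64÷2 = 3/32

P(ss M_ bb) = 3/32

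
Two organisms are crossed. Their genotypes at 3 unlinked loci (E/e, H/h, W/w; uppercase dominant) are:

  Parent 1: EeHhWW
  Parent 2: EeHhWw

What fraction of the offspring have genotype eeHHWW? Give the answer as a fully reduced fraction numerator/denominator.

P(eeHHWW) = 1/32

EeHhWW gametes: EHW×2, EhW×2, eHW×2, ehW×2
EeHhWw gametes: EHW×1, EHw×1, EhW×1, Ehw×1, eHW×1, eHw×1, ehW×1, ehw×1
EeHhWW×EeHhWw grid (8·8=64): EEHHWW=2 EEHHWw=2 EEHhWW=4 EEHhWw=4 EEhhWW=2 EEhhWw=2 EeHHWW=4 EeHHWw=4 EeHhWW=8 EeHhWw=8 EehhWW=4 EehhWw=4 eeHHWW=2 eeHHWw=2 eeHhWW=4 eeHhWw=4 eehhWW=2 eehhWw=2
eeHHWW hits 2/64; gcd=2; 2÷2/64÷2 = 1/32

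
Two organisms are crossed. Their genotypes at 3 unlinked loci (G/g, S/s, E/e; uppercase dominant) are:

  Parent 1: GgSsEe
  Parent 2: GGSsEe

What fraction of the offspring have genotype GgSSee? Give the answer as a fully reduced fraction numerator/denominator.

GgSsEe gametes: GSE×1, GSe×1, GsE×1, Gse×1, gSE×1, gSe×1, gsE×1, gse×1
GGSsEe gametes: GSE×2, GSe×2, GsE×2, Gse×2
GgSsEe×GGSsEe grid (8·8=64): GGSSEE=2 GGSSEe=4 GGSSee=2 GGSsEE=4 GGSsEe=8 GGSsee=4 GGssEE=2 GGssEe=4 GGssee=2 GgSSEE=2 GgSSEe=4 GgSSee=2 GgSsEE=4 GgSsEe=8 GgSsee=4 GgssEE=2 GgssEe=4 Ggssee=2
GgSSee hits 2/64; gcd=2; 2÷2/64÷2 = 1/32

P(GgSSee) = 1/32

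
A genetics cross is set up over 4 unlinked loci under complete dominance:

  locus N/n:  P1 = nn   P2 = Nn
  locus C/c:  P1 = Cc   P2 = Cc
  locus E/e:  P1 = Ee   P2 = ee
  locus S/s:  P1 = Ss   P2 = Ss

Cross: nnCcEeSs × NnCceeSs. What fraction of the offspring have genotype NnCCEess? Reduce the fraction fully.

nnCcEeSs gametes: nCES×2, nCEs×2, nCeS×2, nCes×2, ncES×2, ncEs×2, nceS×2, nces×2
NnCceeSs gametes: NCeS×2, NCes×2, NceS×2, Nces×2, nCeS×2, nCes×2, nceS×2, nces×2
nnCcEeSs×NnCceeSs grid (16·16=256): NnCCEeSS=4 NnCCEeSs=8 NnCCEess=4 NnCCeeSS=4 NnCCeeSs=8 NnCCeess=4 NnCcEeSS=8 NnCcEeSs=16 NnCcEess=8 NnCceeSS=8 NnCceeSs=16 NnCceess=8 NnccEeSS=4 NnccEeSs=8 NnccEess=4 NncceeSS=4 NncceeSs=8 Nncceess=4 nnCCEeSS=4 nnCCEeSs=8 nnCCEess=4 nnCCeeSS=4 nnCCeeSs=8 nnCCeess=4 nnCcEeSS=8 nnCcEeSs=16 nnCcEess=8 nnCceeSS=8 nnCceeSs=16 nnCceess=8 nnccEeSS=4 nnccEeSs=8 nnccEess=4 nncceeSS=4 nncceeSs=8 nncceess=4
NnCCEess hits 4/256; gcd=4; 4÷4/256÷4 = 1/64

P(NnCCEess) = 1/64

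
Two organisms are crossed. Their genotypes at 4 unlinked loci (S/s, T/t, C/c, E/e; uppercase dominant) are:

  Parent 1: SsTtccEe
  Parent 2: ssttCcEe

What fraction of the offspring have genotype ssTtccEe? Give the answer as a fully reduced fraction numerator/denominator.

P(ssTtccEe) = 1/16

SsTtccEe gametes: STcE×2, STce×2, StcE×2, Stce×2, sTcE×2, sTce×2, stcE×2, stce×2
ssttCcEe gametes: stCE×4, stCe×4, stcE×4, stce×4
SsTtccEe×ssttCcEe grid (16·16=256): SsTtCcEE=8 SsTtCcEe=16 SsTtCcee=8 SsTtccEE=8 SsTtccEe=16 SsTtccee=8 SsttCcEE=8 SsttCcEe=16 SsttCcee=8 SsttccEE=8 SsttccEe=16 Ssttccee=8 ssTtCcEE=8 ssTtCcEe=16 ssTtCcee=8 ssTtccEE=8 ssTtccEe=16 ssTtccee=8 ssttCcEE=8 ssttCcEe=16 ssttCcee=8 ssttccEE=8 ssttccEe=16 ssttccee=8
ssTtccEe hits 16/256; gcd=16; 16÷16/256÷16 = 1/16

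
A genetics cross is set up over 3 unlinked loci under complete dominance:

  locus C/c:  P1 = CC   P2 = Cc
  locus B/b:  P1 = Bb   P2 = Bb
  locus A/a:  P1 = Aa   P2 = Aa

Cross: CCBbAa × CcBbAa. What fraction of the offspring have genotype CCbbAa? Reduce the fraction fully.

P(CCbbAa) = 1/16

CCBbAa gametes: CBA×2, CBa×2, CbA×2, Cba×2
CcBbAa gametes: CBA×1, CBa×1, CbA×1, Cba×1, cBA×1, cBa×1, cbA×1, cba×1
CCBbAa×CcBbAa grid (8·8=64): CCBBAA=2 CCBBAa=4 CCBBaa=2 CCBbAA=4 CCBbAa=8 CCBbaa=4 CCbbAA=2 CCbbAa=4 CCbbaa=2 CcBBAA=2 CcBBAa=4 CcBBaa=2 CcBbAA=4 CcBbAa=8 CcBbaa=4 CcbbAA=2 CcbbAa=4 Ccbbaa=2
CCbbAa hits 4/64; gcd=4; 4÷4/64÷4 = 1/16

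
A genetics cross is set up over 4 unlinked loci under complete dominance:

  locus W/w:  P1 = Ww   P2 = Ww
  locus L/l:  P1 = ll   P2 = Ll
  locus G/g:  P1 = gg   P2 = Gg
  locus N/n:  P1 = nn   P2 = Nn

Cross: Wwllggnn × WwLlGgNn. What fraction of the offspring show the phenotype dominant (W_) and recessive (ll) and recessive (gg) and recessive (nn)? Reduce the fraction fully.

Wwllggnn gametes: Wlgn×8, wlgn×8
WwLlGgNn gametes: WLGN×1, WLGn×1, WLgN×1, WLgn×1, WlGN×1, WlGn×1, WlgN×1, Wlgn×1, wLGN×1, wLGn×1, wLgN×1, wLgn×1, wlGN×1, wlGn×1, wlgN×1, wlgn×1
Wwllggnn×WwLlGgNn grid (16·16=256): WWLlGgNn=8 WWLlGgnn=8 WWLlggNn=8 WWLlggnn=8 WWllGgNn=8 WWllGgnn=8 WWllggNn=8 WWllggnn=8 WwLlGgNn=16 WwLlGgnn=16 WwLlggNn=16 WwLlggnn=16 WwllGgNn=16 WwllGgnn=16 WwllggNn=16 Wwllggnn=16 wwLlGgNn=8 wwLlGgnn=8 wwLlggNn=8 wwLlggnn=8 wwllGgNn=8 wwllGgnn=8 wwllggNn=8 wwllggnn=8
W_ ll gg nn hits 24/256; gcd=8; 24÷8/256÷8 = 3/32

P(W_ ll gg nn) = 3/32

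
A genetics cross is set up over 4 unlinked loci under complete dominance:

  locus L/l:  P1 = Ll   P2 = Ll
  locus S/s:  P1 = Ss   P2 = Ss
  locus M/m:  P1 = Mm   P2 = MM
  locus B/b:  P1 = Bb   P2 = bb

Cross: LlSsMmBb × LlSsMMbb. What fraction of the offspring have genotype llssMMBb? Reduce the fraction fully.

P(llssMMBb) = 1/64

LlSsMmBb gametes: LSMB×1, LSMb×1, LSmB×1, LSmb×1, LsMB×1, LsMb×1, LsmB×1, Lsmb×1, lSMB×1, lSMb×1, lSmB×1, lSmb×1, lsMB×1, lsMb×1, lsmB×1, lsmb×1
LlSsMMbb gametes: LSMb×4, LsMb×4, lSMb×4, lsMb×4
LlSsMmBb×LlSsMMbb grid (16·16=256): LLSSMMBb=4 LLSSMMbb=4 LLSSMmBb=4 LLSSMmbb=4 LLSsMMBb=8 LLSsMMbb=8 LLSsMmBb=8 LLSsMmbb=8 LLssMMBb=4 LLssMMbb=4 LLssMmBb=4 LLssMmbb=4 LlSSMMBb=8 LlSSMMbb=8 LlSSMmBb=8 LlSSMmbb=8 LlSsMMBb=16 LlSsMMbb=16 LlSsMmBb=16 LlSsMmbb=16 LlssMMBb=8 LlssMMbb=8 LlssMmBb=8 LlssMmbb=8 llSSMMBb=4 llSSMMbb=4 llSSMmBb=4 llSSMmbb=4 llSsMMBb=8 llSsMMbb=8 llSsMmBb=8 llSsMmbb=8 llssMMBb=4 llssMMbb=4 llssMmBb=4 llssMmbb=4
llssMMBb hits 4/256; gcd=4; 4÷4/256÷4 = 1/64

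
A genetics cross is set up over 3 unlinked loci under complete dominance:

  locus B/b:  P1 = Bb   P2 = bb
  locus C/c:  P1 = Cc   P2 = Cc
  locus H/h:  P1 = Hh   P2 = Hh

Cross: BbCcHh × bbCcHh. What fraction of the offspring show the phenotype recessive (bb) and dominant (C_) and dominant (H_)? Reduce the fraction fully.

BbCcHh gametes: BCH×1, BCh×1, BcH×1, Bch×1, bCH×1, bCh×1, bcH×1, bch×1
bbCcHh gametes: bCH×2, bCh×2, bcH×2, bch×2
BbCcHh×bbCcHh grid (8·8=64): BbCCHH=2 BbCCHh=4 BbCChh=2 BbCcHH=4 BbCcHh=8 BbCchh=4 BbccHH=2 BbccHh=4 Bbcchh=2 bbCCHH=2 bbCCHh=4 bbCChh=2 bbCcHH=4 bbCcHh=8 bbCchh=4 bbccHH=2 bbccHh=4 bbcchh=2
bb C_ H_ hits 18/64; gcd=2; 18÷2/64÷2 = 9/32

P(bb C_ H_) = 9/32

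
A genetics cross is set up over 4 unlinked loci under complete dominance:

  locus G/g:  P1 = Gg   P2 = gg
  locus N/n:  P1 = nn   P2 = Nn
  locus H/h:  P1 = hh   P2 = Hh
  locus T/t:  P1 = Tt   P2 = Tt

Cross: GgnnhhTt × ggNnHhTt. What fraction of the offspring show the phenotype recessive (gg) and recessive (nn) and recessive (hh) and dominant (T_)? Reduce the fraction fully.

P(gg nn hh T_) = 3/32

GgnnhhTt gametes: GnhT×4, Gnht×4, gnhT×4, gnht×4
ggNnHhTt gametes: gNHT×2, gNHt×2, gNhT×2, gNht×2, gnHT×2, gnHt×2, gnhT×2, gnht×2
GgnnhhTt×ggNnHhTt grid (16·16=256): GgNnHhTT=8 GgNnHhTt=16 GgNnHhtt=8 GgNnhhTT=8 GgNnhhTt=16 GgNnhhtt=8 GgnnHhTT=8 GgnnHhTt=16 GgnnHhtt=8 GgnnhhTT=8 GgnnhhTt=16 Ggnnhhtt=8 ggNnHhTT=8 ggNnHhTt=16 ggNnHhtt=8 ggNnhhTT=8 ggNnhhTt=16 ggNnhhtt=8 ggnnHhTT=8 ggnnHhTt=16 ggnnHhtt=8 ggnnhhTT=8 ggnnhhTt=16 ggnnhhtt=8
gg nn hh T_ hits 24/256; gcd=8; 24÷8/256÷8 = 3/32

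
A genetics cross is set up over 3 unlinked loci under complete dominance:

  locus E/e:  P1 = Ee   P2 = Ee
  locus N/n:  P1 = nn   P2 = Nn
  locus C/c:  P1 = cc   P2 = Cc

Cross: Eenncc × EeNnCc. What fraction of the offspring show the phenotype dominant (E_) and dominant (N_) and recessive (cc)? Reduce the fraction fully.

Eenncc gametes: Enc×4, enc×4
EeNnCc gametes: ENC×1, ENc×1, EnC×1, Enc×1, eNC×1, eNc×1, enC×1, enc×1
Eenncc×EeNnCc grid (8·8=64): EENnCc=4 EENncc=4 EEnnCc=4 EEnncc=4 EeNnCc=8 EeNncc=8 EennCc=8 Eenncc=8 eeNnCc=4 eeNncc=4 eennCc=4 eenncc=4
E_ N_ cc hits 12/64; gcd=4; 12÷4/64÷4 = 3/16

P(E_ N_ cc) = 3/16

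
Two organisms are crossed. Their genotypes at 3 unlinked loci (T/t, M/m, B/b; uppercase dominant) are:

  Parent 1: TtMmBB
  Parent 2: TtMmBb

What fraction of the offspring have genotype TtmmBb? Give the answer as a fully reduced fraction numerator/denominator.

TtMmBB gametes: TMB×2, TmB×2, tMB×2, tmB×2
TtMmBb gametes: TMB×1, TMb×1, TmB×1, Tmb×1, tMB×1, tMb×1, tmB×1, tmb×1
TtMmBB×TtMmBb grid (8·8=64): TTMMBB=2 TTMMBb=2 TTMmBB=4 TTMmBb=4 TTmmBB=2 TTmmBb=2 TtMMBB=4 TtMMBb=4 TtMmBB=8 TtMmBb=8 TtmmBB=4 TtmmBb=4 ttMMBB=2 ttMMBb=2 ttMmBB=4 ttMmBb=4 ttmmBB=2 ttmmBb=2
TtmmBb hits 4/64; gcd=4; 4÷4/64÷4 = 1/16

P(TtmmBb) = 1/16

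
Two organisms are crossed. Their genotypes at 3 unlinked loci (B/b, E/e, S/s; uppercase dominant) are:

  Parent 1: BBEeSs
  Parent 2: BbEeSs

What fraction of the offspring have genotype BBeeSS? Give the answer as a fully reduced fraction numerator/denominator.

BBEeSs gametes: BES×2, BEs×2, BeS×2, Bes×2
BbEeSs gametes: BES×1, BEs×1, BeS×1, Bes×1, bES×1, bEs×1, beS×1, bes×1
BBEeSs×BbEeSs grid (8·8=64): BBEESS=2 BBEESs=4 BBEEss=2 BBEeSS=4 BBEeSs=8 BBEess=4 BBeeSS=2 BBeeSs=4 BBeess=2 BbEESS=2 BbEESs=4 BbEEss=2 BbEeSS=4 BbEeSs=8 BbEess=4 BbeeSS=2 BbeeSs=4 Bbeess=2
BBeeSS hits 2/64; gcd=2; 2÷2/64÷2 = 1/32

P(BBeeSS) = 1/32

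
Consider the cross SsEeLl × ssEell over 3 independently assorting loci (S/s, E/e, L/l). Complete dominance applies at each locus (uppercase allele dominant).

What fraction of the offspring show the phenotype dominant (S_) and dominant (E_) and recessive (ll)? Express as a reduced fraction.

P(S_ E_ ll) = 3/16

SsEeLl gametes: SEL×1, SEl×1, SeL×1, Sel×1, sEL×1, sEl×1, seL×1, sel×1
ssEell gametes: sEl×4, sel×4
SsEeLl×ssEell grid (8·8=64): SsEELl=4 SsEEll=4 SsEeLl=8 SsEell=8 SseeLl=4 Sseell=4 ssEELl=4 ssEEll=4 ssEeLl=8 ssEell=8 sseeLl=4 sseell=4
S_ E_ ll hits 12/64; gcd=4; 12÷4/64÷4 = 3/16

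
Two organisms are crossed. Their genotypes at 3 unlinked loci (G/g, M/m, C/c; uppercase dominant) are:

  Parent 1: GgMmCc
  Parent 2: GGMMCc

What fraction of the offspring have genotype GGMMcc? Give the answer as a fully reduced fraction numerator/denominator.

GgMmCc gametes: GMC×1, GMc×1, GmC×1, Gmc×1, gMC×1, gMc×1, gmC×1, gmc×1
GGMMCc gametes: GMC×4, GMc×4
GgMmCc×GGMMCc grid (8·8=64): GGMMCC=4 GGMMCc=8 GGMMcc=4 GGMmCC=4 GGMmCc=8 GGMmcc=4 GgMMCC=4 GgMMCc=8 GgMMcc=4 GgMmCC=4 GgMmCc=8 GgMmcc=4
GGMMcc hits 4/64; gcd=4; 4÷4/64÷4 = 1/16

P(GGMMcc) = 1/16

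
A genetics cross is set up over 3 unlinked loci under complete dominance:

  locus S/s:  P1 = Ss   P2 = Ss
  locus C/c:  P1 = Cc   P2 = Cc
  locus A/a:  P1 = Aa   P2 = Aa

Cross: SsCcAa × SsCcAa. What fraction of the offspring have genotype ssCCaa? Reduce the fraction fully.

P(ssCCaa) = 1/64

SsCcAa gametes: SCA×1, SCa×1, ScA×1, Sca×1, sCA×1, sCa×1, scA×1, sca×1
SsCcAa gametes: SCA×1, SCa×1, ScA×1, Sca×1, sCA×1, sCa×1, scA×1, sca×1
SsCcAa×SsCcAa grid (8·8=64): SSCCAA=1 SSCCAa=2 SSCCaa=1 SSCcAA=2 SSCcAa=4 SSCcaa=2 SSccAA=1 SSccAa=2 SSccaa=1 SsCCAA=2 SsCCAa=4 SsCCaa=2 SsCcAA=4 SsCcAa=8 SsCcaa=4 SsccAA=2 SsccAa=4 Ssccaa=2 ssCCAA=1 ssCCAa=2 ssCCaa=1 ssCcAA=2 ssCcAa=4 ssCcaa=2 ssccAA=1 ssccAa=2 ssccaa=1
ssCCaa hits 1/64; gcd=1; 1÷1/64÷1 = 1/64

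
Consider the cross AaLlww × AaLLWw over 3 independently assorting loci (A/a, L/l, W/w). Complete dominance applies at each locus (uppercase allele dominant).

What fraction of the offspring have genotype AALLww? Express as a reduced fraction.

P(AALLww) = 1/16

AaLlww gametes: ALw×2, Alw×2, aLw×2, alw×2
AaLLWw gametes: ALW×2, ALw×2, aLW×2, aLw×2
AaLlww×AaLLWw grid (8·8=64): AALLWw=4 AALLww=4 AALlWw=4 AALlww=4 AaLLWw=8 AaLLww=8 AaLlWw=8 AaLlww=8 aaLLWw=4 aaLLww=4 aaLlWw=4 aaLlww=4
AALLww hits 4/64; gcd=4; 4÷4/64÷4 = 1/16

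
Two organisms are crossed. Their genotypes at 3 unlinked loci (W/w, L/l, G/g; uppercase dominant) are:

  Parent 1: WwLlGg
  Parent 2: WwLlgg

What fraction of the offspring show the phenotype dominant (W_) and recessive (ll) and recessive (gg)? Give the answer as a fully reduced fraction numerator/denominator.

P(W_ ll gg) = 3/32

WwLlGg gametes: WLG×1, WLg×1, WlG×1, Wlg×1, wLG×1, wLg×1, wlG×1, wlg×1
WwLlgg gametes: WLg×2, Wlg×2, wLg×2, wlg×2
WwLlGg×WwLlgg grid (8·8=64): WWLLGg=2 WWLLgg=2 WWLlGg=4 WWLlgg=4 WWllGg=2 WWllgg=2 WwLLGg=4 WwLLgg=4 WwLlGg=8 WwLlgg=8 WwllGg=4 Wwllgg=4 wwLLGg=2 wwLLgg=2 wwLlGg=4 wwLlgg=4 wwllGg=2 wwllgg=2
W_ ll gg hits 6/64; gcd=2; 6÷2/64÷2 = 3/32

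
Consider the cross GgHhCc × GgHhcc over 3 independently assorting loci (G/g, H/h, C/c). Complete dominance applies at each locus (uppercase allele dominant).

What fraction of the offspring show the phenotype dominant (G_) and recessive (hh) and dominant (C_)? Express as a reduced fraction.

GgHhCc gametes: GHC×1, GHc×1, GhC×1, Ghc×1, gHC×1, gHc×1, ghC×1, ghc×1
GgHhcc gametes: GHc×2, Ghc×2, gHc×2, ghc×2
GgHhCc×GgHhcc grid (8·8=64): GGHHCc=2 GGHHcc=2 GGHhCc=4 GGHhcc=4 GGhhCc=2 GGhhcc=2 GgHHCc=4 GgHHcc=4 GgHhCc=8 GgHhcc=8 GghhCc=4 Gghhcc=4 ggHHCc=2 ggHHcc=2 ggHhCc=4 ggHhcc=4 gghhCc=2 gghhcc=2
G_ hh C_ hits 6/64; gcd=2; 6÷2/64÷2 = 3/32

P(G_ hh C_) = 3/32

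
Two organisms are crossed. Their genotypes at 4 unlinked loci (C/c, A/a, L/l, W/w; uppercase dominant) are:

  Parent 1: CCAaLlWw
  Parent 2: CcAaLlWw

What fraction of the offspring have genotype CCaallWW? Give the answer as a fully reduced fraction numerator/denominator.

CCAaLlWw gametes: CALW×2, CALw×2, CAlW×2, CAlw×2, CaLW×2, CaLw×2, CalW×2, Calw×2
CcAaLlWw gametes: CALW×1, CALw×1, CAlW×1, CAlw×1, CaLW×1, CaLw×1, CalW×1, Calw×1, cALW×1, cALw×1, cAlW×1, cAlw×1, caLW×1, caLw×1, calW×1, calw×1
CCAaLlWw×CcAaLlWw grid (16·16=256): CCAALLWW=2 CCAALLWw=4 CCAALLww=2 CCAALlWW=4 CCAALlWw=8 CCAALlww=4 CCAAllWW=2 CCAAllWw=4 CCAAllww=2 CCAaLLWW=4 CCAaLLWw=8 CCAaLLww=4 CCAaLlWW=8 CCAaLlWw=16 CCAaLlww=8 CCAallWW=4 CCAallWw=8 CCAallww=4 CCaaLLWW=2 CCaaLLWw=4 CCaaLLww=2 CCaaLlWW=4 CCaaLlWw=8 CCaaLlww=4 CCaallWW=2 CCaallWw=4 CCaallww=2 CcAALLWW=2 CcAALLWw=4 CcAALLww=2 CcAALlWW=4 CcAALlWw=8 CcAALlww=4 CcAAllWW=2 CcAAllWw=4 CcAAllww=2 CcAaLLWW=4 CcAaLLWw=8 CcAaLLww=4 CcAaLlWW=8 CcAaLlWw=16 CcAaLlww=8 CcAallWW=4 CcAallWw=8 CcAallww=4 CcaaLLWW=2 CcaaLLWw=4 CcaaLLww=2 CcaaLlWW=4 CcaaLlWw=8 CcaaLlww=4 CcaallWW=2 CcaallWw=4 Ccaallww=2
CCaallWW hits 2/256; gcd=2; 2÷2/256÷2 = 1/128

P(CCaallWW) = 1/128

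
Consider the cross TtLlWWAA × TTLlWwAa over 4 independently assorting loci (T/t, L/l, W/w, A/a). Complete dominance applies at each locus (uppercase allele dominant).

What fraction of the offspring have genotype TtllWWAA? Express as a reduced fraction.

P(TtllWWAA) = 1/32

TtLlWWAA gametes: TLWA×4, TlWA×4, tLWA×4, tlWA×4
TTLlWwAa gametes: TLWA×2, TLWa×2, TLwA×2, TLwa×2, TlWA×2, TlWa×2, TlwA×2, Tlwa×2
TtLlWWAA×TTLlWwAa grid (16·16=256): TTLLWWAA=8 TTLLWWAa=8 TTLLWwAA=8 TTLLWwAa=8 TTLlWWAA=16 TTLlWWAa=16 TTLlWwAA=16 TTLlWwAa=16 TTllWWAA=8 TTllWWAa=8 TTllWwAA=8 TTllWwAa=8 TtLLWWAA=8 TtLLWWAa=8 TtLLWwAA=8 TtLLWwAa=8 TtLlWWAA=16 TtLlWWAa=16 TtLlWwAA=16 TtLlWwAa=16 TtllWWAA=8 TtllWWAa=8 TtllWwAA=8 TtllWwAa=8
TtllWWAA hits 8/256; gcd=8; 8÷8/256÷8 = 1/32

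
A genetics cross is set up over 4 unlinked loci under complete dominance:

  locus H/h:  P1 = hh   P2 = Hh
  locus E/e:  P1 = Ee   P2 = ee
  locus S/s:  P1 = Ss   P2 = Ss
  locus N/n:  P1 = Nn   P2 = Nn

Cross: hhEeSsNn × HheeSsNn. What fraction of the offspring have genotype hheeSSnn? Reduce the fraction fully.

P(hheeSSnn) = 1/64

hhEeSsNn gametes: hESN×2, hESn×2, hEsN×2, hEsn×2, heSN×2, heSn×2, hesN×2, hesn×2
HheeSsNn gametes: HeSN×2, HeSn×2, HesN×2, Hesn×2, heSN×2, heSn×2, hesN×2, hesn×2
hhEeSsNn×HheeSsNn grid (16·16=256): HhEeSSNN=4 HhEeSSNn=8 HhEeSSnn=4 HhEeSsNN=8 HhEeSsNn=16 HhEeSsnn=8 HhEessNN=4 HhEessNn=8 HhEessnn=4 HheeSSNN=4 HheeSSNn=8 HheeSSnn=4 HheeSsNN=8 HheeSsNn=16 HheeSsnn=8 HheessNN=4 HheessNn=8 Hheessnn=4 hhEeSSNN=4 hhEeSSNn=8 hhEeSSnn=4 hhEeSsNN=8 hhEeSsNn=16 hhEeSsnn=8 hhEessNN=4 hhEessNn=8 hhEessnn=4 hheeSSNN=4 hheeSSNn=8 hheeSSnn=4 hheeSsNN=8 hheeSsNn=16 hheeSsnn=8 hheessNN=4 hheessNn=8 hheessnn=4
hheeSSnn hits 4/256; gcd=4; 4÷4/256÷4 = 1/64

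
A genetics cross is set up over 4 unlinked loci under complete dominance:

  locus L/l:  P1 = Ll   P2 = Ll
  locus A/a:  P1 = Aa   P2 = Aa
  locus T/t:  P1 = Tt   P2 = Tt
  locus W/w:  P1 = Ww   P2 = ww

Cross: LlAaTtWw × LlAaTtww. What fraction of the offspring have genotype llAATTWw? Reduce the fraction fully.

LlAaTtWw gametes: LATW×1, LATw×1, LAtW×1, LAtw×1, LaTW×1, LaTw×1, LatW×1, Latw×1, lATW×1, lATw×1, lAtW×1, lAtw×1, laTW×1, laTw×1, latW×1, latw×1
LlAaTtww gametes: LATw×2, LAtw×2, LaTw×2, Latw×2, lATw×2, lAtw×2, laTw×2, latw×2
LlAaTtWw×LlAaTtww grid (16·16=256): LLAATTWw=2 LLAATTww=2 LLAATtWw=4 LLAATtww=4 LLAAttWw=2 LLAAttww=2 LLAaTTWw=4 LLAaTTww=4 LLAaTtWw=8 LLAaTtww=8 LLAattWw=4 LLAattww=4 LLaaTTWw=2 LLaaTTww=2 LLaaTtWw=4 LLaaTtww=4 LLaattWw=2 LLaattww=2 LlAATTWw=4 LlAATTww=4 LlAATtWw=8 LlAATtww=8 LlAAttWw=4 LlAAttww=4 LlAaTTWw=8 LlAaTTww=8 LlAaTtWw=16 LlAaTtww=16 LlAattWw=8 LlAattww=8 LlaaTTWw=4 LlaaTTww=4 LlaaTtWw=8 LlaaTtww=8 LlaattWw=4 Llaattww=4 llAATTWw=2 llAATTww=2 llAATtWw=4 llAATtww=4 llAAttWw=2 llAAttww=2 llAaTTWw=4 llAaTTww=4 llAaTtWw=8 llAaTtww=8 llAattWw=4 llAattww=4 llaaTTWw=2 llaaTTww=2 llaaTtWw=4 llaaTtww=4 llaattWw=2 llaattww=2
llAATTWw hits 2/256; gcd=2; 2÷2/256÷2 = 1/128

P(llAATTWw) = 1/128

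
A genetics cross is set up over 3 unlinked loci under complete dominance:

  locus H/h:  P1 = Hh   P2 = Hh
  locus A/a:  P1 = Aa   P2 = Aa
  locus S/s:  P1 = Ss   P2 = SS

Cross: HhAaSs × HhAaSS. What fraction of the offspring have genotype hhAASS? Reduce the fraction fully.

P(hhAASS) = 1/32

HhAaSs gametes: HAS×1, HAs×1, HaS×1, Has×1, hAS×1, hAs×1, haS×1, has×1
HhAaSS gametes: HAS×2, HaS×2, hAS×2, haS×2
HhAaSs×HhAaSS grid (8·8=64): HHAASS=2 HHAASs=2 HHAaSS=4 HHAaSs=4 HHaaSS=2 HHaaSs=2 HhAASS=4 HhAASs=4 HhAaSS=8 HhAaSs=8 HhaaSS=4 HhaaSs=4 hhAASS=2 hhAASs=2 hhAaSS=4 hhAaSs=4 hhaaSS=2 hhaaSs=2
hhAASS hits 2/64; gcd=2; 2÷2/64÷2 = 1/32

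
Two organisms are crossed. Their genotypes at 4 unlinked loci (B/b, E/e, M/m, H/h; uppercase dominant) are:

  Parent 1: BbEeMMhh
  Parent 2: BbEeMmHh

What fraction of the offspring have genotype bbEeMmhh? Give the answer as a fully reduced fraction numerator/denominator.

P(bbEeMmhh) = 1/32

BbEeMMhh gametes: BEMh×4, BeMh×4, bEMh×4, beMh×4
BbEeMmHh gametes: BEMH×1, BEMh×1, BEmH×1, BEmh×1, BeMH×1, BeMh×1, BemH×1, Bemh×1, bEMH×1, bEMh×1, bEmH×1, bEmh×1, beMH×1, beMh×1, bemH×1, bemh×1
BbEeMMhh×BbEeMmHh grid (16·16=256): BBEEMMHh=4 BBEEMMhh=4 BBEEMmHh=4 BBEEMmhh=4 BBEeMMHh=8 BBEeMMhh=8 BBEeMmHh=8 BBEeMmhh=8 BBeeMMHh=4 BBeeMMhh=4 BBeeMmHh=4 BBeeMmhh=4 BbEEMMHh=8 BbEEMMhh=8 BbEEMmHh=8 BbEEMmhh=8 BbEeMMHh=16 BbEeMMhh=16 BbEeMmHh=16 BbEeMmhh=16 BbeeMMHh=8 BbeeMMhh=8 BbeeMmHh=8 BbeeMmhh=8 bbEEMMHh=4 bbEEMMhh=4 bbEEMmHh=4 bbEEMmhh=4 bbEeMMHh=8 bbEeMMhh=8 bbEeMmHh=8 bbEeMmhh=8 bbeeMMHh=4 bbeeMMhh=4 bbeeMmHh=4 bbeeMmhh=4
bbEeMmhh hits 8/256; gcd=8; 8÷8/256÷8 = 1/32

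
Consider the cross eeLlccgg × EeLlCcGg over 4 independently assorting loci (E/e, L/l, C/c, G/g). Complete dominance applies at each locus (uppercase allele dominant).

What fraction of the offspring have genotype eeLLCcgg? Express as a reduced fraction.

eeLlccgg gametes: eLcg×8, elcg×8
EeLlCcGg gametes: ELCG×1, ELCg×1, ELcG×1, ELcg×1, ElCG×1, ElCg×1, ElcG×1, Elcg×1, eLCG×1, eLCg×1, eLcG×1, eLcg×1, elCG×1, elCg×1, elcG×1, elcg×1
eeLlccgg×EeLlCcGg grid (16·16=256): EeLLCcGg=8 EeLLCcgg=8 EeLLccGg=8 EeLLccgg=8 EeLlCcGg=16 EeLlCcgg=16 EeLlccGg=16 EeLlccgg=16 EellCcGg=8 EellCcgg=8 EellccGg=8 Eellccgg=8 eeLLCcGg=8 eeLLCcgg=8 eeLLccGg=8 eeLLccgg=8 eeLlCcGg=16 eeLlCcgg=16 eeLlccGg=16 eeLlccgg=16 eellCcGg=8 eellCcgg=8 eellccGg=8 eellccgg=8
eeLLCcgg hits 8/256; gcd=8; 8÷8/256÷8 = 1/32

P(eeLLCcgg) = 1/32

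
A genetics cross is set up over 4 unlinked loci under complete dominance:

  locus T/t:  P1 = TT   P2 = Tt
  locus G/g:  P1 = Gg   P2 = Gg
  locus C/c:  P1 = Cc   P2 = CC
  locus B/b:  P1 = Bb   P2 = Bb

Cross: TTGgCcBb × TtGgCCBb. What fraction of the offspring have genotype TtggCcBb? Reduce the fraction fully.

P(TtggCcBb) = 1/32

TTGgCcBb gametes: TGCB×2, TGCb×2, TGcB×2, TGcb×2, TgCB×2, TgCb×2, TgcB×2, Tgcb×2
TtGgCCBb gametes: TGCB×2, TGCb×2, TgCB×2, TgCb×2, tGCB×2, tGCb×2, tgCB×2, tgCb×2
TTGgCcBb×TtGgCCBb grid (16·16=256): TTGGCCBB=4 TTGGCCBb=8 TTGGCCbb=4 TTGGCcBB=4 TTGGCcBb=8 TTGGCcbb=4 TTGgCCBB=8 TTGgCCBb=16 TTGgCCbb=8 TTGgCcBB=8 TTGgCcBb=16 TTGgCcbb=8 TTggCCBB=4 TTggCCBb=8 TTggCCbb=4 TTggCcBB=4 TTggCcBb=8 TTggCcbb=4 TtGGCCBB=4 TtGGCCBb=8 TtGGCCbb=4 TtGGCcBB=4 TtGGCcBb=8 TtGGCcbb=4 TtGgCCBB=8 TtGgCCBb=16 TtGgCCbb=8 TtGgCcBB=8 TtGgCcBb=16 TtGgCcbb=8 TtggCCBB=4 TtggCCBb=8 TtggCCbb=4 TtggCcBB=4 TtggCcBb=8 TtggCcbb=4
TtggCcBb hits 8/256; gcd=8; 8÷8/256÷8 = 1/32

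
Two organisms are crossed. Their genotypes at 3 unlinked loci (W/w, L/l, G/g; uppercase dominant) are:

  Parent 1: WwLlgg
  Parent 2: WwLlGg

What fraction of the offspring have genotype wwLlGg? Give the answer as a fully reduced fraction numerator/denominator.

WwLlgg gametes: WLg×2, Wlg×2, wLg×2, wlg×2
WwLlGg gametes: WLG×1, WLg×1, WlG×1, Wlg×1, wLG×1, wLg×1, wlG×1, wlg×1
WwLlgg×WwLlGg grid (8·8=64): WWLLGg=2 WWLLgg=2 WWLlGg=4 WWLlgg=4 WWllGg=2 WWllgg=2 WwLLGg=4 WwLLgg=4 WwLlGg=8 WwLlgg=8 WwllGg=4 Wwllgg=4 wwLLGg=2 wwLLgg=2 wwLlGg=4 wwLlgg=4 wwllGg=2 wwllgg=2
wwLlGg hits 4/64; gcd=4; 4÷4/64÷4 = 1/16

P(wwLlGg) = 1/16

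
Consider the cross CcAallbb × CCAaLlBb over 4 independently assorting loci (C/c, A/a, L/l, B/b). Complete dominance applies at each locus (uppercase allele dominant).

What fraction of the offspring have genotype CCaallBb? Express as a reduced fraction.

CcAallbb gametes: CAlb×4, Calb×4, cAlb×4, calb×4
CCAaLlBb gametes: CALB×2, CALb×2, CAlB×2, CAlb×2, CaLB×2, CaLb×2, CalB×2, Calb×2
CcAallbb×CCAaLlBb grid (16·16=256): CCAALlBb=8 CCAALlbb=8 CCAAllBb=8 CCAAllbb=8 CCAaLlBb=16 CCAaLlbb=16 CCAallBb=16 CCAallbb=16 CCaaLlBb=8 CCaaLlbb=8 CCaallBb=8 CCaallbb=8 CcAALlBb=8 CcAALlbb=8 CcAAllBb=8 CcAAllbb=8 CcAaLlBb=16 CcAaLlbb=16 CcAallBb=16 CcAallbb=16 CcaaLlBb=8 CcaaLlbb=8 CcaallBb=8 Ccaallbb=8
CCaallBb hits 8/256; gcd=8; 8÷8/256÷8 = 1/32

P(CCaallBb) = 1/32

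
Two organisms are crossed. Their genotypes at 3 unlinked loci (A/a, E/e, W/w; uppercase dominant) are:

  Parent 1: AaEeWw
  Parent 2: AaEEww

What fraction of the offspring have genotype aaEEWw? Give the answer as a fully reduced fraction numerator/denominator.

P(aaEEWw) = 1/16

AaEeWw gametes: AEW×1, AEw×1, AeW×1, Aew×1, aEW×1, aEw×1, aeW×1, aew×1
AaEEww gametes: AEw×4, aEw×4
AaEeWw×AaEEww grid (8·8=64): AAEEWw=4 AAEEww=4 AAEeWw=4 AAEeww=4 AaEEWw=8 AaEEww=8 AaEeWw=8 AaEeww=8 aaEEWw=4 aaEEww=4 aaEeWw=4 aaEeww=4
aaEEWw hits 4/64; gcd=4; 4÷4/64÷4 = 1/16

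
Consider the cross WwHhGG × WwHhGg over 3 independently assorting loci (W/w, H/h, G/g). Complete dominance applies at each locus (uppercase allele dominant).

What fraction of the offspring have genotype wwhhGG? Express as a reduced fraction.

P(wwhhGG) = 1/32

WwHhGG gametes: WHG×2, WhG×2, wHG×2, whG×2
WwHhGg gametes: WHG×1, WHg×1, WhG×1, Whg×1, wHG×1, wHg×1, whG×1, whg×1
WwHhGG×WwHhGg grid (8·8=64): WWHHGG=2 WWHHGg=2 WWHhGG=4 WWHhGg=4 WWhhGG=2 WWhhGg=2 WwHHGG=4 WwHHGg=4 WwHhGG=8 WwHhGg=8 WwhhGG=4 WwhhGg=4 wwHHGG=2 wwHHGg=2 wwHhGG=4 wwHhGg=4 wwhhGG=2 wwhhGg=2
wwhhGG hits 2/64; gcd=2; 2÷2/64÷2 = 1/32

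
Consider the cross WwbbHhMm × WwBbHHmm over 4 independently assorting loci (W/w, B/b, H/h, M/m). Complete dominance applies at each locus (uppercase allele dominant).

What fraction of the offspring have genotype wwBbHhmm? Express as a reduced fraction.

P(wwBbHhmm) = 1/32

WwbbHhMm gametes: WbHM×2, WbHm×2, WbhM×2, Wbhm×2, wbHM×2, wbHm×2, wbhM×2, wbhm×2
WwBbHHmm gametes: WBHm×4, WbHm×4, wBHm×4, wbHm×4
WwbbHhMm×WwBbHHmm grid (16·16=256): WWBbHHMm=8 WWBbHHmm=8 WWBbHhMm=8 WWBbHhmm=8 WWbbHHMm=8 WWbbHHmm=8 WWbbHhMm=8 WWbbHhmm=8 WwBbHHMm=16 WwBbHHmm=16 WwBbHhMm=16 WwBbHhmm=16 WwbbHHMm=16 WwbbHHmm=16 WwbbHhMm=16 WwbbHhmm=16 wwBbHHMm=8 wwBbHHmm=8 wwBbHhMm=8 wwBbHhmm=8 wwbbHHMm=8 wwbbHHmm=8 wwbbHhMm=8 wwbbHhmm=8
wwBbHhmm hits 8/256; gcd=8; 8÷8/256÷8 = 1/32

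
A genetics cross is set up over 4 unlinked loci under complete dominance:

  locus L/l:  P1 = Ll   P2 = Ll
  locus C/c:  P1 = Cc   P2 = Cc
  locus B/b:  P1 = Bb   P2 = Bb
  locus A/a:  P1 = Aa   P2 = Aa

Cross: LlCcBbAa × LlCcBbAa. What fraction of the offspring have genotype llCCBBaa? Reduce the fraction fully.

LlCcBbAa gametes: LCBA×1, LCBa×1, LCbA×1, LCba×1, LcBA×1, LcBa×1, LcbA×1, Lcba×1, lCBA×1, lCBa×1, lCbA×1, lCba×1, lcBA×1, lcBa×1, lcbA×1, lcba×1
LlCcBbAa gametes: LCBA×1, LCBa×1, LCbA×1, LCba×1, LcBA×1, LcBa×1, LcbA×1, Lcba×1, lCBA×1, lCBa×1, lCbA×1, lCba×1, lcBA×1, lcBa×1, lcbA×1, lcba×1
LlCcBbAa×LlCcBbAa grid (16·16=256): LLCCBBAA=1 LLCCBBAa=2 LLCCBBaa=1 LLCCBbAA=2 LLCCBbAa=4 LLCCBbaa=2 LLCCbbAA=1 LLCCbbAa=2 LLCCbbaa=1 LLCcBBAA=2 LLCcBBAa=4 LLCcBBaa=2 LLCcBbAA=4 LLCcBbAa=8 LLCcBbaa=4 LLCcbbAA=2 LLCcbbAa=4 LLCcbbaa=2 LLccBBAA=1 LLccBBAa=2 LLccBBaa=1 LLccBbAA=2 LLccBbAa=4 LLccBbaa=2 LLccbbAA=1 LLccbbAa=2 LLccbbaa=1 LlCCBBAA=2 LlCCBBAa=4 LlCCBBaa=2 LlCCBbAA=4 LlCCBbAa=8 LlCCBbaa=4 LlCCbbAA=2 LlCCbbAa=4 LlCCbbaa=2 LlCcBBAA=4 LlCcBBAa=8 LlCcBBaa=4 LlCcBbAA=8 LlCcBbAa=16 LlCcBbaa=8 LlCcbbAA=4 LlCcbbAa=8 LlCcbbaa=4 LlccBBAA=2 LlccBBAa=4 LlccBBaa=2 LlccBbAA=4 LlccBbAa=8 LlccBbaa=4 LlccbbAA=2 LlccbbAa=4 Llccbbaa=2 llCCBBAA=1 llCCBBAa=2 llCCBBaa=1 llCCBbAA=2 llCCBbAa=4 llCCBbaa=2 llCCbbAA=1 llCCbbAa=2 llCCbbaa=1 llCcBBAA=2 llCcBBAa=4 llCcBBaa=2 llCcBbAA=4 llCcBbAa=8 llCcBbaa=4 llCcbbAA=2 llCcbbAa=4 llCcbbaa=2 llccBBAA=1 llccBBAa=2 llccBBaa=1 llccBbAA=2 llccBbAa=4 llccBbaa=2 llccbbAA=1 llccbbAa=2 llccbbaa=1
llCCBBaa hits 1/256; gcd=1; 1÷1/256÷1 = 1/256

P(llCCBBaa) = 1/256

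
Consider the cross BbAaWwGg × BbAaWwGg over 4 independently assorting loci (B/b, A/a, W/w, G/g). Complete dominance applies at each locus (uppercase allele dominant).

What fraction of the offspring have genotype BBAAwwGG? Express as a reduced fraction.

BbAaWwGg gametes: BAWG×1, BAWg×1, BAwG×1, BAwg×1, BaWG×1, BaWg×1, BawG×1, Bawg×1, bAWG×1, bAWg×1, bAwG×1, bAwg×1, baWG×1, baWg×1, bawG×1, bawg×1
BbAaWwGg gametes: BAWG×1, BAWg×1, BAwG×1, BAwg×1, BaWG×1, BaWg×1, BawG×1, Bawg×1, bAWG×1, bAWg×1, bAwG×1, bAwg×1, baWG×1, baWg×1, bawG×1, bawg×1
BbAaWwGg×BbAaWwGg grid (16·16=256): BBAAWWGG=1 BBAAWWGg=2 BBAAWWgg=1 BBAAWwGG=2 BBAAWwGg=4 BBAAWwgg=2 BBAAwwGG=1 BBAAwwGg=2 BBAAwwgg=1 BBAaWWGG=2 BBAaWWGg=4 BBAaWWgg=2 BBAaWwGG=4 BBAaWwGg=8 BBAaWwgg=4 BBAawwGG=2 BBAawwGg=4 BBAawwgg=2 BBaaWWGG=1 BBaaWWGg=2 BBaaWWgg=1 BBaaWwGG=2 BBaaWwGg=4 BBaaWwgg=2 BBaawwGG=1 BBaawwGg=2 BBaawwgg=1 BbAAWWGG=2 BbAAWWGg=4 BbAAWWgg=2 BbAAWwGG=4 BbAAWwGg=8 BbAAWwgg=4 BbAAwwGG=2 BbAAwwGg=4 BbAAwwgg=2 BbAaWWGG=4 BbAaWWGg=8 BbAaWWgg=4 BbAaWwGG=8 BbAaWwGg=16 BbAaWwgg=8 BbAawwGG=4 BbAawwGg=8 BbAawwgg=4 BbaaWWGG=2 BbaaWWGg=4 BbaaWWgg=2 BbaaWwGG=4 BbaaWwGg=8 BbaaWwgg=4 BbaawwGG=2 BbaawwGg=4 Bbaawwgg=2 bbAAWWGG=1 bbAAWWGg=2 bbAAWWgg=1 bbAAWwGG=2 bbAAWwGg=4 bbAAWwgg=2 bbAAwwGG=1 bbAAwwGg=2 bbAAwwgg=1 bbAaWWGG=2 bbAaWWGg=4 bbAaWWgg=2 bbAaWwGG=4 bbAaWwGg=8 bbAaWwgg=4 bbAawwGG=2 bbAawwGg=4 bbAawwgg=2 bbaaWWGG=1 bbaaWWGg=2 bbaaWWgg=1 bbaaWwGG=2 bbaaWwGg=4 bbaaWwgg=2 bbaawwGG=1 bbaawwGg=2 bbaawwgg=1
BBAAwwGG hits 1/256; gcd=1; 1÷1/256÷1 = 1/256

P(BBAAwwGG) = 1/256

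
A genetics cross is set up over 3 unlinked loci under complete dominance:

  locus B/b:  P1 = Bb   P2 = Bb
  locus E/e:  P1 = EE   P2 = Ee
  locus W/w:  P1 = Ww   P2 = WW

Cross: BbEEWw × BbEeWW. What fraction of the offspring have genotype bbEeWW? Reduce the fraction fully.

BbEEWw gametes: BEW×2, BEw×2, bEW×2, bEw×2
BbEeWW gametes: BEW×2, BeW×2, bEW×2, beW×2
BbEEWw×BbEeWW grid (8·8=64): BBEEWW=4 BBEEWw=4 BBEeWW=4 BBEeWw=4 BbEEWW=8 BbEEWw=8 BbEeWW=8 BbEeWw=8 bbEEWW=4 bbEEWw=4 bbEeWW=4 bbEeWw=4
bbEeWW hits 4/64; gcd=4; 4÷4/64÷4 = 1/16

P(bbEeWW) = 1/16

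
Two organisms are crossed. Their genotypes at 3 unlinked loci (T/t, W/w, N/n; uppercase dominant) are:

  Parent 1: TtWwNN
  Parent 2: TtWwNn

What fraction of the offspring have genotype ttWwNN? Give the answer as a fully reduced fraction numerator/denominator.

P(ttWwNN) = 1/16

TtWwNN gametes: TWN×2, TwN×2, tWN×2, twN×2
TtWwNn gametes: TWN×1, TWn×1, TwN×1, Twn×1, tWN×1, tWn×1, twN×1, twn×1
TtWwNN×TtWwNn grid (8·8=64): TTWWNN=2 TTWWNn=2 TTWwNN=4 TTWwNn=4 TTwwNN=2 TTwwNn=2 TtWWNN=4 TtWWNn=4 TtWwNN=8 TtWwNn=8 TtwwNN=4 TtwwNn=4 ttWWNN=2 ttWWNn=2 ttWwNN=4 ttWwNn=4 ttwwNN=2 ttwwNn=2
ttWwNN hits 4/64; gcd=4; 4÷4/64÷4 = 1/16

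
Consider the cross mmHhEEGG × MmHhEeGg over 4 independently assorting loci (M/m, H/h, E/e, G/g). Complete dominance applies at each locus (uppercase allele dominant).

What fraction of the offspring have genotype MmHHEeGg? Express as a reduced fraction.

P(MmHHEeGg) = 1/32

mmHhEEGG gametes: mHEG×8, mhEG×8
MmHhEeGg gametes: MHEG×1, MHEg×1, MHeG×1, MHeg×1, MhEG×1, MhEg×1, MheG×1, Mheg×1, mHEG×1, mHEg×1, mHeG×1, mHeg×1, mhEG×1, mhEg×1, mheG×1, mheg×1
mmHhEEGG×MmHhEeGg grid (16·16=256): MmHHEEGG=8 MmHHEEGg=8 MmHHEeGG=8 MmHHEeGg=8 MmHhEEGG=16 MmHhEEGg=16 MmHhEeGG=16 MmHhEeGg=16 MmhhEEGG=8 MmhhEEGg=8 MmhhEeGG=8 MmhhEeGg=8 mmHHEEGG=8 mmHHEEGg=8 mmHHEeGG=8 mmHHEeGg=8 mmHhEEGG=16 mmHhEEGg=16 mmHhEeGG=16 mmHhEeGg=16 mmhhEEGG=8 mmhhEEGg=8 mmhhEeGG=8 mmhhEeGg=8
MmHHEeGg hits 8/256; gcd=8; 8÷8/256÷8 = 1/32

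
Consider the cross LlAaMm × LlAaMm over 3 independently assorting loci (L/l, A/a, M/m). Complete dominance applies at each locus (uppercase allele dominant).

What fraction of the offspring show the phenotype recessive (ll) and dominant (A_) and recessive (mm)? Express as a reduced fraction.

LlAaMm gametes: LAM×1, LAm×1, LaM×1, Lam×1, lAM×1, lAm×1, laM×1, lam×1
LlAaMm gametes: LAM×1, LAm×1, LaM×1, Lam×1, lAM×1, lAm×1, laM×1, lam×1
LlAaMm×LlAaMm grid (8·8=64): LLAAMM=1 LLAAMm=2 LLAAmm=1 LLAaMM=2 LLAaMm=4 LLAamm=2 LLaaMM=1 LLaaMm=2 LLaamm=1 LlAAMM=2 LlAAMm=4 LlAAmm=2 LlAaMM=4 LlAaMm=8 LlAamm=4 LlaaMM=2 LlaaMm=4 Llaamm=2 llAAMM=1 llAAMm=2 llAAmm=1 llAaMM=2 llAaMm=4 llAamm=2 llaaMM=1 llaaMm=2 llaamm=1
ll A_ mm hits 3/64; gcd=1; 3÷1/64÷1 = 3/64

P(ll A_ mm) = 3/64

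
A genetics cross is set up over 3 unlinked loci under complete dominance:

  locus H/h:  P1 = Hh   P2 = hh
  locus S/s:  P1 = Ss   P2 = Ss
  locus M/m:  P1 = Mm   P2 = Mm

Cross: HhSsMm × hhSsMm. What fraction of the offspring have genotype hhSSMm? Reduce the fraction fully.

P(hhSSMm) = 1/16

HhSsMm gametes: HSM×1, HSm×1, HsM×1, Hsm×1, hSM×1, hSm×1, hsM×1, hsm×1
hhSsMm gametes: hSM×2, hSm×2, hsM×2, hsm×2
HhSsMm×hhSsMm grid (8·8=64): HhSSMM=2 HhSSMm=4 HhSSmm=2 HhSsMM=4 HhSsMm=8 HhSsmm=4 HhssMM=2 HhssMm=4 Hhssmm=2 hhSSMM=2 hhSSMm=4 hhSSmm=2 hhSsMM=4 hhSsMm=8 hhSsmm=4 hhssMM=2 hhssMm=4 hhssmm=2
hhSSMm hits 4/64; gcd=4; 4÷4/64÷4 = 1/16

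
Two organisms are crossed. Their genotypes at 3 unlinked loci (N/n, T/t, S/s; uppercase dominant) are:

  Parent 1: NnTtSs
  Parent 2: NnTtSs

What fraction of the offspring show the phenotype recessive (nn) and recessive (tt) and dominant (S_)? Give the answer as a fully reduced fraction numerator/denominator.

NnTtSs gametes: NTS×1, NTs×1, NtS×1, Nts×1, nTS×1, nTs×1, ntS×1, nts×1
NnTtSs gametes: NTS×1, NTs×1, NtS×1, Nts×1, nTS×1, nTs×1, ntS×1, nts×1
NnTtSs×NnTtSs grid (8·8=64): NNTTSS=1 NNTTSs=2 NNTTss=1 NNTtSS=2 NNTtSs=4 NNTtss=2 NNttSS=1 NNttSs=2 NNttss=1 NnTTSS=2 NnTTSs=4 NnTTss=2 NnTtSS=4 NnTtSs=8 NnTtss=4 NnttSS=2 NnttSs=4 Nnttss=2 nnTTSS=1 nnTTSs=2 nnTTss=1 nnTtSS=2 nnTtSs=4 nnTtss=2 nnttSS=1 nnttSs=2 nnttss=1
nn tt S_ hits 3/64; gcd=1; 3÷1/64÷1 = 3/64

P(nn tt S_) = 3/64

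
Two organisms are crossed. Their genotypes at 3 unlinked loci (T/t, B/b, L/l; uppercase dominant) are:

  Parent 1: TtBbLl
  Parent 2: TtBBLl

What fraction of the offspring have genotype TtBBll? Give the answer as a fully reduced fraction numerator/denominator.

P(TtBBll) = 1/16

TtBbLl gametes: TBL×1, TBl×1, TbL×1, Tbl×1, tBL×1, tBl×1, tbL×1, tbl×1
TtBBLl gametes: TBL×2, TBl×2, tBL×2, tBl×2
TtBbLl×TtBBLl grid (8·8=64): TTBBLL=2 TTBBLl=4 TTBBll=2 TTBbLL=2 TTBbLl=4 TTBbll=2 TtBBLL=4 TtBBLl=8 TtBBll=4 TtBbLL=4 TtBbLl=8 TtBbll=4 ttBBLL=2 ttBBLl=4 ttBBll=2 ttBbLL=2 ttBbLl=4 ttBbll=2
TtBBll hits 4/64; gcd=4; 4÷4/64÷4 = 1/16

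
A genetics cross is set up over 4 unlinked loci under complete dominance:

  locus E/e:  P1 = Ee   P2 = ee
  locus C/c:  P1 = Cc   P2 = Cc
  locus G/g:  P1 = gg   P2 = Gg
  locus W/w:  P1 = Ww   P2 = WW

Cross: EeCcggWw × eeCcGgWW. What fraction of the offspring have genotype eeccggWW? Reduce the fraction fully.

EeCcggWw gametes: ECgW×2, ECgw×2, EcgW×2, Ecgw×2, eCgW×2, eCgw×2, ecgW×2, ecgw×2
eeCcGgWW gametes: eCGW×4, eCgW×4, ecGW×4, ecgW×4
EeCcggWw×eeCcGgWW grid (16·16=256): EeCCGgWW=8 EeCCGgWw=8 EeCCggWW=8 EeCCggWw=8 EeCcGgWW=16 EeCcGgWw=16 EeCcggWW=16 EeCcggWw=16 EeccGgWW=8 EeccGgWw=8 EeccggWW=8 EeccggWw=8 eeCCGgWW=8 eeCCGgWw=8 eeCCggWW=8 eeCCggWw=8 eeCcGgWW=16 eeCcGgWw=16 eeCcggWW=16 eeCcggWw=16 eeccGgWW=8 eeccGgWw=8 eeccggWW=8 eeccggWw=8
eeccggWW hits 8/256; gcd=8; 8÷8/256÷8 = 1/32

P(eeccggWW) = 1/32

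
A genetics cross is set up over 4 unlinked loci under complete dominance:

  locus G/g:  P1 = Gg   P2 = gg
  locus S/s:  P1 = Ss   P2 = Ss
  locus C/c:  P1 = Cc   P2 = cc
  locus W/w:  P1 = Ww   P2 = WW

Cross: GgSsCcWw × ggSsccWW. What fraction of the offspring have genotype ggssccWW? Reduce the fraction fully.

P(ggssccWW) = 1/32

GgSsCcWw gametes: GSCW×1, GSCw×1, GScW×1, GScw×1, GsCW×1, GsCw×1, GscW×1, Gscw×1, gSCW×1, gSCw×1, gScW×1, gScw×1, gsCW×1, gsCw×1, gscW×1, gscw×1
ggSsccWW gametes: gScW×8, gscW×8
GgSsCcWw×ggSsccWW grid (16·16=256): GgSSCcWW=8 GgSSCcWw=8 GgSSccWW=8 GgSSccWw=8 GgSsCcWW=16 GgSsCcWw=16 GgSsccWW=16 GgSsccWw=16 GgssCcWW=8 GgssCcWw=8 GgssccWW=8 GgssccWw=8 ggSSCcWW=8 ggSSCcWw=8 ggSSccWW=8 ggSSccWw=8 ggSsCcWW=16 ggSsCcWw=16 ggSsccWW=16 ggSsccWw=16 ggssCcWW=8 ggssCcWw=8 ggssccWW=8 ggssccWw=8
ggssccWW hits 8/256; gcd=8; 8÷8/256÷8 = 1/32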